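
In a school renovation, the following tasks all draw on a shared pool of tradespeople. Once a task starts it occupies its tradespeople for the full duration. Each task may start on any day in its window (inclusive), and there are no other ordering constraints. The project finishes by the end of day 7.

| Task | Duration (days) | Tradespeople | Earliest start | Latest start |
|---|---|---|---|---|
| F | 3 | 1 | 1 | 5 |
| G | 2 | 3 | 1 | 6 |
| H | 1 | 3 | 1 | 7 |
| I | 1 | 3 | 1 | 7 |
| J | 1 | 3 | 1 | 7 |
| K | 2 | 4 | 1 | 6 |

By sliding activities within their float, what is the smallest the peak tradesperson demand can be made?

Early-start (F@1, G@1, H@1, I@1, J@1, K@1) gives peak 17: d1:17  d2:8  d3:1  d4:0  d5:0  d6:0  d7:0.
Shift H→3, I→4, J→5, K→6.
Schedule F@1, G@1, H@3, I@4, J@5, K@6: d1:4  d2:4  d3:4  d4:3  d5:3  d6:4  d7:4 — peak 4.
Total tradesperson-days = 26 over 7 days ⇒ peak ≥ ⌈26/7⌉ = 4, so 4 is optimal.

4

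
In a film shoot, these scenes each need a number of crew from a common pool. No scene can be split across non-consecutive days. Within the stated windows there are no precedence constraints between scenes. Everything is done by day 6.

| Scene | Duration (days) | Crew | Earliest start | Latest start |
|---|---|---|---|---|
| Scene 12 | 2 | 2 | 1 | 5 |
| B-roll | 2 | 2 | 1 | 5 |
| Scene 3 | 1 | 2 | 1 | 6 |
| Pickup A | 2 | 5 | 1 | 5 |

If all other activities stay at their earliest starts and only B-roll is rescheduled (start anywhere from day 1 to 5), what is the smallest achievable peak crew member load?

B-roll@1: d1:11  d2:9  d3:0  d4:0  d5:0  d6:0 → peak 11
B-roll@2: d1:9  d2:9  d3:2  d4:0  d5:0  d6:0 → peak 9
B-roll@3: d1:9  d2:7  d3:2  d4:2  d5:0  d6:0 → peak 9
B-roll@4: d1:9  d2:7  d3:0  d4:2  d5:2  d6:0 → peak 9
B-roll@5: d1:9  d2:7  d3:0  d4:0  d5:2  d6:2 → peak 9
Best is B-roll@2, peak 9.

9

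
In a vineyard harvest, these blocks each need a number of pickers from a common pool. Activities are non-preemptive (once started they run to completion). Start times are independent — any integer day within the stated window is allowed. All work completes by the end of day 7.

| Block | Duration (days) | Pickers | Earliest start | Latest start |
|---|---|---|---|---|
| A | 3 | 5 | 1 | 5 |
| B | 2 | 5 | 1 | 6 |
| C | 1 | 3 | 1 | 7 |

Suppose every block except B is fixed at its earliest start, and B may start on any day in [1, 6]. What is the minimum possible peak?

8

B@1: d1:13  d2:10  d3:5  d4:0  d5:0  d6:0  d7:0 → peak 13
B@2: d1:8  d2:10  d3:10  d4:0  d5:0  d6:0  d7:0 → peak 10
B@3: d1:8  d2:5  d3:10  d4:5  d5:0  d6:0  d7:0 → peak 10
B@4: d1:8  d2:5  d3:5  d4:5  d5:5  d6:0  d7:0 → peak 8
B@5: d1:8  d2:5  d3:5  d4:0  d5:5  d6:5  d7:0 → peak 8
B@6: d1:8  d2:5  d3:5  d4:0  d5:0  d6:5  d7:5 → peak 8
Best is B@4, peak 8.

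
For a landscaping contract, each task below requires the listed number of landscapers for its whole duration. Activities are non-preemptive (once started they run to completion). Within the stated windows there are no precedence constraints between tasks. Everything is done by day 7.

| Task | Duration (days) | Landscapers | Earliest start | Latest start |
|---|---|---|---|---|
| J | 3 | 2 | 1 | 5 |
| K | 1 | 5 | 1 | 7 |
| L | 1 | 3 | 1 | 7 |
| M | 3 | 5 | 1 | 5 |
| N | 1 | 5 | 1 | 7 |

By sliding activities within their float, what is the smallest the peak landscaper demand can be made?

7

Early-start (J@1, K@1, L@1, M@1, N@1) gives peak 20: d1:20  d2:7  d3:7  d4:0  d5:0  d6:0  d7:0.
Shift L→2, M→3, N→6.
Schedule J@1, K@1, L@2, M@3, N@6: d1:7  d2:5  d3:7  d4:5  d5:5  d6:5  d7:0 — peak 7.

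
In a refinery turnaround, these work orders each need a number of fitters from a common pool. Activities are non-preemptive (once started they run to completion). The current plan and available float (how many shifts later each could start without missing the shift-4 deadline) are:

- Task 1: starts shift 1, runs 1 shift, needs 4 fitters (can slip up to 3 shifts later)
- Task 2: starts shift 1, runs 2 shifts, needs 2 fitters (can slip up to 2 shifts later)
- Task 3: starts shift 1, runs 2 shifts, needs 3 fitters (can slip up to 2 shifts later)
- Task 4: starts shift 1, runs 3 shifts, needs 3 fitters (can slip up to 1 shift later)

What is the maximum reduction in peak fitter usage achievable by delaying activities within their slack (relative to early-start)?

6

Early-start peak: s1:12  s2:8  s3:3  s4:0 ⇒ 12.
Leveled (Task 1@1, Task 2@1, Task 3@3, Task 4@2): s1:6  s2:5  s3:6  s4:6 ⇒ 6.
Reduction 12 − 6 = 6.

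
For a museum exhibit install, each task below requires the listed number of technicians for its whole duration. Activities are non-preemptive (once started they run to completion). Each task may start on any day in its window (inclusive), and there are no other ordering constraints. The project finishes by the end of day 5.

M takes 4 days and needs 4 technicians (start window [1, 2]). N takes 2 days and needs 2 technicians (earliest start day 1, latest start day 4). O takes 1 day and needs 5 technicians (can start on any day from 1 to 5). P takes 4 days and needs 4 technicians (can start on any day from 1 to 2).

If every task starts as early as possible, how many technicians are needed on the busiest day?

Early-start schedule: M@1, N@1, O@1, P@1.
Load per day: day 1: 15, day 2: 10, day 3: 8, day 4: 8, day 5: 0.
Peak is 15.

15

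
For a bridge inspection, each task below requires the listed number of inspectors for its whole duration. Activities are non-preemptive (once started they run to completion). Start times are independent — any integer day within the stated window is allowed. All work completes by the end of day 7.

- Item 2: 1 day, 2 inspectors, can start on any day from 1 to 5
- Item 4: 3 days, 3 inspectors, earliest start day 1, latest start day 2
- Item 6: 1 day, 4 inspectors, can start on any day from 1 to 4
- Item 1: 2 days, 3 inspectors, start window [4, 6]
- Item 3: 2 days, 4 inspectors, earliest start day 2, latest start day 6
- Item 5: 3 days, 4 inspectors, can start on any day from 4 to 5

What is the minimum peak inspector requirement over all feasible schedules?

Early-start (Item 2@1, Item 4@1, Item 6@1, Item 1@4, Item 3@2, Item 5@4) gives peak 9: d1:9  d2:7  d3:7  d4:7  d5:7  d6:4  d7:0.
Shift Item 6→2, Item 3→3, Item 5→5.
Schedule Item 2@1, Item 4@1, Item 6@2, Item 1@4, Item 3@3, Item 5@5: d1:5  d2:7  d3:7  d4:7  d5:7  d6:4  d7:4 — peak 7.

7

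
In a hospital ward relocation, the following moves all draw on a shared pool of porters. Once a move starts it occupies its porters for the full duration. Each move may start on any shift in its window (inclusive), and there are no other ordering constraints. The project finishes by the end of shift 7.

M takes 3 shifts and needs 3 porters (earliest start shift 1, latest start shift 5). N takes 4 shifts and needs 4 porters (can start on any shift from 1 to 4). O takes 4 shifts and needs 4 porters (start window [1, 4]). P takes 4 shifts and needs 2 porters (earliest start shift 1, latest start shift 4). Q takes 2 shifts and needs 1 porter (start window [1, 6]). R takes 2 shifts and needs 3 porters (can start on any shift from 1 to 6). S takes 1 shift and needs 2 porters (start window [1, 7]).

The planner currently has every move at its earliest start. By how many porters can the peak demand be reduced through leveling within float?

Early-start peak: s1:19  s2:17  s3:13  s4:10  s5:0  s6:0  s7:0 ⇒ 19.
Leveled (M@1, N@1, O@4, P@1, Q@1, R@5, S@5): s1:10  s2:10  s3:9  s4:10  s5:9  s6:7  s7:4 ⇒ 10.
Reduction 19 − 10 = 9.

9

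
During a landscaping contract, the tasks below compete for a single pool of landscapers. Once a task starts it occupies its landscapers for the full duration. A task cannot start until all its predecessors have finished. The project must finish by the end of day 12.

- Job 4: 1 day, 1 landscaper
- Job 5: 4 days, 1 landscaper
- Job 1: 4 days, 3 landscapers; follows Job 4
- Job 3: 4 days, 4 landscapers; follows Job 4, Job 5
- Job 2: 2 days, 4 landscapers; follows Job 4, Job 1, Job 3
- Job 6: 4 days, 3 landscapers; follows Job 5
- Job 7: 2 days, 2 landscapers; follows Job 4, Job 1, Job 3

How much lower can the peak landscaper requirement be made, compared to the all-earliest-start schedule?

3

Early-start peak: d1:2  d2:4  d3:4  d4:4  d5:10  d6:7  d7:7  d8:7  d9:6  d10:6  d11:0  d12:0 ⇒ 10.
Leveled (Job 4@1, Job 5@1, Job 1@2, Job 3@5, Job 2@9, Job 6@6, Job 7@10): d1:2  d2:4  d3:4  d4:4  d5:7  d6:7  d7:7  d8:7  d9:7  d10:6  d11:2  d12:0 ⇒ 7.
Reduction 10 − 7 = 3.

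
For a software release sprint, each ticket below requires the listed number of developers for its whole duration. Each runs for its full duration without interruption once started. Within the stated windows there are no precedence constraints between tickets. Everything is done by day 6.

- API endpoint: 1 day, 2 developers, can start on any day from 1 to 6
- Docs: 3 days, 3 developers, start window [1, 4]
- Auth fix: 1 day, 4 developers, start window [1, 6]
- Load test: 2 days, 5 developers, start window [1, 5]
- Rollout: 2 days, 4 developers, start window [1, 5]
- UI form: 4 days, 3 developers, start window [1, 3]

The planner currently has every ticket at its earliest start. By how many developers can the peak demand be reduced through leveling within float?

13

Early-start peak: d1:21  d2:15  d3:6  d4:3  d5:0  d6:0 ⇒ 21.
Leveled (API endpoint@3, Docs@1, Auth fix@4, Load test@1, Rollout@5, UI form@3): d1:8  d2:8  d3:8  d4:7  d5:7  d6:7 ⇒ 8.
Reduction 21 − 8 = 13.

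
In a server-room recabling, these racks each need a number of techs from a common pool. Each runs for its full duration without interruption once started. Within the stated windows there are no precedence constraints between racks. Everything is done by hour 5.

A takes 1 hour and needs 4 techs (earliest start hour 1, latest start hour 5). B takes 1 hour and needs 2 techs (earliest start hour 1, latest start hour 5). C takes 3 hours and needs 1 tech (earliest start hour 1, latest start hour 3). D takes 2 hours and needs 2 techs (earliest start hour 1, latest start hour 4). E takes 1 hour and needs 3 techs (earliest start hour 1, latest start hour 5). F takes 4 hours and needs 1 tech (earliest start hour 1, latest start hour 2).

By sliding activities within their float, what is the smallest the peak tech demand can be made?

4

Early-start (A@1, B@1, C@1, D@1, E@1, F@1) gives peak 13: h1:13  h2:4  h3:2  h4:1  h5:0.
Shift B→2, C→2, D→3, E→5, F→2.
Schedule A@1, B@2, C@2, D@3, E@5, F@2: h1:4  h2:4  h3:4  h4:4  h5:4 — peak 4.
Total tech-hours = 20 over 5 hours ⇒ peak ≥ ⌈20/5⌉ = 4, so 4 is optimal.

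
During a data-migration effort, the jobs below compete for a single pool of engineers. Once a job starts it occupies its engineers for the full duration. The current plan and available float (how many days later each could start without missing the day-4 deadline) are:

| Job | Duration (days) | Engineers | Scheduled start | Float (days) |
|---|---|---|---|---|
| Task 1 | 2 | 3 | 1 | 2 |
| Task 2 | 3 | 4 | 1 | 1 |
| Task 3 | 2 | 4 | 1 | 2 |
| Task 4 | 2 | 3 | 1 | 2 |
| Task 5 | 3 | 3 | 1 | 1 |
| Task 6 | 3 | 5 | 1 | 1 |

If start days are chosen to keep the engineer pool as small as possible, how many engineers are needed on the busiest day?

Early-start (Task 1@1, Task 2@1, Task 3@1, Task 4@1, Task 5@1, Task 6@1) gives peak 22: d1:22  d2:22  d3:12  d4:0.
Shift Task 3→3.
Schedule Task 1@1, Task 2@1, Task 3@3, Task 4@1, Task 5@1, Task 6@1: d1:18  d2:18  d3:16  d4:4 — peak 18.

18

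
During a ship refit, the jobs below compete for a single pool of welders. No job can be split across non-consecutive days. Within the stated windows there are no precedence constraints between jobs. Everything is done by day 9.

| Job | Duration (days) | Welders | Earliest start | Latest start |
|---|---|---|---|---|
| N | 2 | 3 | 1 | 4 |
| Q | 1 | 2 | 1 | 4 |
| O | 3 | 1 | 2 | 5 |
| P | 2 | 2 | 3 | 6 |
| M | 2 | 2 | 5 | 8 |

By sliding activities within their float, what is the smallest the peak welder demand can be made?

Early-start (N@1, Q@1, O@2, P@3, M@5) gives peak 5: d1:5  d2:4  d3:3  d4:3  d5:2  d6:2  d7:0  d8:0  d9:0.
Shift Q→3, O→3, P→4, M→6.
Schedule N@1, Q@3, O@3, P@4, M@6: d1:3  d2:3  d3:3  d4:3  d5:3  d6:2  d7:2  d8:0  d9:0 — peak 3.
Total welder-days = 19 over 9 days ⇒ peak ≥ ⌈19/9⌉ = 3, so 3 is optimal.

3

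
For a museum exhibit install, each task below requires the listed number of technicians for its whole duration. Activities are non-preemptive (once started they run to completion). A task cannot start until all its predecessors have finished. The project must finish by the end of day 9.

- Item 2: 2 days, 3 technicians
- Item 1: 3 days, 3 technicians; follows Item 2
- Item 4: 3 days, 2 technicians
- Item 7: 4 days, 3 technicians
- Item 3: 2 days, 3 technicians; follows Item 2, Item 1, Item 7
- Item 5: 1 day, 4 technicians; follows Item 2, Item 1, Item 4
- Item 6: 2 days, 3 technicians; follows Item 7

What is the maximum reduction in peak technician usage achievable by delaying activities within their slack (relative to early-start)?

4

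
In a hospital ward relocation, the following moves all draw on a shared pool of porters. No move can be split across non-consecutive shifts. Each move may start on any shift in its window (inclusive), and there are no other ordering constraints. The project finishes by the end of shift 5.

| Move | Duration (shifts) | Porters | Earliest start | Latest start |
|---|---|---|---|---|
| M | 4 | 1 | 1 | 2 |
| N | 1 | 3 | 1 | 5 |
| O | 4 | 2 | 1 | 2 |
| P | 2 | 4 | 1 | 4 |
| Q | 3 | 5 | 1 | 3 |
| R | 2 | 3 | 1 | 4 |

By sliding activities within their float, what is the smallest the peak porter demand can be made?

Early-start (M@1, N@1, O@1, P@1, Q@1, R@1) gives peak 18: s1:18  s2:15  s3:8  s4:3  s5:0.
Shift O→2, P→4, R→4.
Schedule M@1, N@1, O@2, P@4, Q@1, R@4: s1:9  s2:8  s3:8  s4:10  s5:9 — peak 10.

10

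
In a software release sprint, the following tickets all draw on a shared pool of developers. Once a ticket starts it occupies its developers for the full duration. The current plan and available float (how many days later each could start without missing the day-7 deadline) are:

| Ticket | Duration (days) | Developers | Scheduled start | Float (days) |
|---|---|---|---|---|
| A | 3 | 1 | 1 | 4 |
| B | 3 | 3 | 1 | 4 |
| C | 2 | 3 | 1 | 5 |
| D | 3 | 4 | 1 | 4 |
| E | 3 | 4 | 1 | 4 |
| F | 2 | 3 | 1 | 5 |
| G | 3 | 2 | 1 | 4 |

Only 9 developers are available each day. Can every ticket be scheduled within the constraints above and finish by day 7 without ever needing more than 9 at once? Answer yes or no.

Schedule A@1, B@1, C@1, D@4, E@5, F@3, G@1: d1:9  d2:9  d3:9  d4:7  d5:8  d6:8  d7:4 — peak 9 ≤ 9.

yes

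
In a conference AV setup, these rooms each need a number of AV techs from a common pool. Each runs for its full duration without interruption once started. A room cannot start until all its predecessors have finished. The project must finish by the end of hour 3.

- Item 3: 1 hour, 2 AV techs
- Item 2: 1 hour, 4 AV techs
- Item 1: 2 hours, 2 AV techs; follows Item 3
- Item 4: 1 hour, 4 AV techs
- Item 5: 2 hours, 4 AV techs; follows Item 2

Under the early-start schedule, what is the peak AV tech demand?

Early-start schedule: Item 3@1, Item 2@1, Item 1@2, Item 4@1, Item 5@2.
Load per hour: hour 1: 10, hour 2: 6, hour 3: 6.
Peak is 10.

10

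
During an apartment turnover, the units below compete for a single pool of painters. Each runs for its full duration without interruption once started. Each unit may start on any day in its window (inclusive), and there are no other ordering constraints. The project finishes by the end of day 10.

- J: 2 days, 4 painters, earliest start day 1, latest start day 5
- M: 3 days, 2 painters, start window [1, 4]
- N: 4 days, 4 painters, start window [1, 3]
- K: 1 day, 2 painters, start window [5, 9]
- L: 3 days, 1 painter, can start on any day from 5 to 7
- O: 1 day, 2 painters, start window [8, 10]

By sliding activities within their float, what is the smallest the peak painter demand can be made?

Early-start (J@1, M@1, N@1, K@5, L@5, O@8) gives peak 10: d1:10  d2:10  d3:6  d4:4  d5:3  d6:1  d7:1  d8:2  d9:0  d10:0.
Shift N→3, L→6.
Schedule J@1, M@1, N@3, K@5, L@6, O@8: d1:6  d2:6  d3:6  d4:4  d5:6  d6:5  d7:1  d8:3  d9:0  d10:0 — peak 6.

6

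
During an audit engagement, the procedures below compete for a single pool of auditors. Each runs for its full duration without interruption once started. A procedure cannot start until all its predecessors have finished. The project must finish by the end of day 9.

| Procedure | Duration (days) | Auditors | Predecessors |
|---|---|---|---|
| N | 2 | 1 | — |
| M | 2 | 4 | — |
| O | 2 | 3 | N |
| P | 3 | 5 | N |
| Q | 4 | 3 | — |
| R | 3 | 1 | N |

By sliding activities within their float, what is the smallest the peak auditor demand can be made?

6

Early-start (N@1, M@1, O@3, P@3, Q@1, R@3) gives peak 12: d1:8  d2:8  d3:12  d4:12  d5:6  d6:0  d7:0  d8:0  d9:0.
Shift P→7, Q→3, R→5.
Schedule N@1, M@1, O@3, P@7, Q@3, R@5: d1:5  d2:5  d3:6  d4:6  d5:4  d6:4  d7:6  d8:5  d9:5 — peak 6.
Total auditor-days = 46 over 9 days ⇒ peak ≥ ⌈46/9⌉ = 6, so 6 is optimal.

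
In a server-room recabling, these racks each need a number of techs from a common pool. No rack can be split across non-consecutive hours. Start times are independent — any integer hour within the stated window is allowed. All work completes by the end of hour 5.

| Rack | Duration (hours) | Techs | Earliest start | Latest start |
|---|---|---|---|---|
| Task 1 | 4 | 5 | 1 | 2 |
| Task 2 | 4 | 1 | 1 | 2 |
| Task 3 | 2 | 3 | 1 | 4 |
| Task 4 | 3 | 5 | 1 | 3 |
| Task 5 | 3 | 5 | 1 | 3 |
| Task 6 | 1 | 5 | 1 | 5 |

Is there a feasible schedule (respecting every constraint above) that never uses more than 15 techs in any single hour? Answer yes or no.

The minimum achievable peak is 16; 15 < 16, so no feasible schedule stays within the cap.

no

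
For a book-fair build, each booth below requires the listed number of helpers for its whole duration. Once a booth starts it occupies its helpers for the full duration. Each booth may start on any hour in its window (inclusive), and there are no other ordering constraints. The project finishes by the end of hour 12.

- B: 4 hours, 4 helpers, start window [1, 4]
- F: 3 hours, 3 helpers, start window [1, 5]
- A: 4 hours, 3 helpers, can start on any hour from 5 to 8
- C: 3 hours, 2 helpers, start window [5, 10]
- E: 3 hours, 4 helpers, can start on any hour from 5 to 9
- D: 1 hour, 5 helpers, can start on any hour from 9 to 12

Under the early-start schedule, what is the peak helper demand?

9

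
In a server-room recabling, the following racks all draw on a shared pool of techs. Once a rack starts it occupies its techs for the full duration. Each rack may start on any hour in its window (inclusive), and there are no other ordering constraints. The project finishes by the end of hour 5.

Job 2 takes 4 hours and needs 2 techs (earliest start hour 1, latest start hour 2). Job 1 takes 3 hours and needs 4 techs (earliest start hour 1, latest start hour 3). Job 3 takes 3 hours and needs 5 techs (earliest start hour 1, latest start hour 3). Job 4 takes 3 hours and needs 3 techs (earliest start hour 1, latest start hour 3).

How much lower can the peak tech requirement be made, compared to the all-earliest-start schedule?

Early-start peak: h1:14  h2:14  h3:14  h4:2  h5:0 ⇒ 14.
Leveled (Job 2@1, Job 1@1, Job 3@1, Job 4@1): h1:14  h2:14  h3:14  h4:2  h5:0 ⇒ 14.
Reduction 14 − 14 = 0.

0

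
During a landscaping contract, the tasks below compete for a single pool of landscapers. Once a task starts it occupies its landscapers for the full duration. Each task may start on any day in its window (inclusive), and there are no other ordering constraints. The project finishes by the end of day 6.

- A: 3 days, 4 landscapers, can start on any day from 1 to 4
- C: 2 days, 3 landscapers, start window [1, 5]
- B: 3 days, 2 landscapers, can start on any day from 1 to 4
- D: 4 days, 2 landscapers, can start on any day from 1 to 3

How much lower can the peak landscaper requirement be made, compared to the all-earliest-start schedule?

Early-start peak: d1:11  d2:11  d3:8  d4:2  d5:0  d6:0 ⇒ 11.
Leveled (A@1, C@5, B@4, D@1): d1:6  d2:6  d3:6  d4:4  d5:5  d6:5 ⇒ 6.
Reduction 11 − 6 = 5.

5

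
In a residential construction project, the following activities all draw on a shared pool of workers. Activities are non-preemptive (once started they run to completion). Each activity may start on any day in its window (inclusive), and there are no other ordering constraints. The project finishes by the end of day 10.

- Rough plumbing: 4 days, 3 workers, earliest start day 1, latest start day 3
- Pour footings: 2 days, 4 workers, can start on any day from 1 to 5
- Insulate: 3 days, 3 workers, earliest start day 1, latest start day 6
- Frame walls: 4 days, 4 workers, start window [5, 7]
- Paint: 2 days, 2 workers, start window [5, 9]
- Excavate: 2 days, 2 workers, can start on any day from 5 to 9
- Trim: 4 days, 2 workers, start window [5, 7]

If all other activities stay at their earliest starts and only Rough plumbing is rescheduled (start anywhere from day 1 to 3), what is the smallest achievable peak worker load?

10

Rough plumbing@1: d1:10  d2:10  d3:6  d4:3  d5:10  d6:10  d7:6  d8:6  d9:0  d10:0 → peak 10
Rough plumbing@2: d1:7  d2:10  d3:6  d4:3  d5:13  d6:10  d7:6  d8:6  d9:0  d10:0 → peak 13
Rough plumbing@3: d1:7  d2:7  d3:6  d4:3  d5:13  d6:13  d7:6  d8:6  d9:0  d10:0 → peak 13
Best is Rough plumbing@1, peak 10.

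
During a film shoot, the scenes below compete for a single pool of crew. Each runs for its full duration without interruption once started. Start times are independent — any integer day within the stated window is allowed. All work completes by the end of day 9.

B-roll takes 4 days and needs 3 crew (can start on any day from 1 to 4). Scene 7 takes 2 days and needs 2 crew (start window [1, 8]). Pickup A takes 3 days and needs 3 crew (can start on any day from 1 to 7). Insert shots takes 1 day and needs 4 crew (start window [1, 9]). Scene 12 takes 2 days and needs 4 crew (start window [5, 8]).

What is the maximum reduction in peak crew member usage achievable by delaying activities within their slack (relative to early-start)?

6

Early-start peak: d1:12  d2:8  d3:6  d4:3  d5:4  d6:4  d7:0  d8:0  d9:0 ⇒ 12.
Leveled (B-roll@1, Scene 7@1, Pickup A@3, Insert shots@6, Scene 12@7): d1:5  d2:5  d3:6  d4:6  d5:3  d6:4  d7:4  d8:4  d9:0 ⇒ 6.
Reduction 12 − 6 = 6.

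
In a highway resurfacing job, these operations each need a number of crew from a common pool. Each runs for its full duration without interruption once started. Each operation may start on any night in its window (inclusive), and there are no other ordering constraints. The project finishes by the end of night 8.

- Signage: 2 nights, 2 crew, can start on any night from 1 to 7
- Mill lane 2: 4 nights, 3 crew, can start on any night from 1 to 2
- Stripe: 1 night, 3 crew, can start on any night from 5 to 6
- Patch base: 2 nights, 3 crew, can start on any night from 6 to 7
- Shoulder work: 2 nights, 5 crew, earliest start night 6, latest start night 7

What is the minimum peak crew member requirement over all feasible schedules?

8

Schedule Signage@1, Mill lane 2@1, Stripe@5, Patch base@6, Shoulder work@6: n1:5  n2:5  n3:3  n4:3  n5:3  n6:8  n7:8  n8:0 — peak 8.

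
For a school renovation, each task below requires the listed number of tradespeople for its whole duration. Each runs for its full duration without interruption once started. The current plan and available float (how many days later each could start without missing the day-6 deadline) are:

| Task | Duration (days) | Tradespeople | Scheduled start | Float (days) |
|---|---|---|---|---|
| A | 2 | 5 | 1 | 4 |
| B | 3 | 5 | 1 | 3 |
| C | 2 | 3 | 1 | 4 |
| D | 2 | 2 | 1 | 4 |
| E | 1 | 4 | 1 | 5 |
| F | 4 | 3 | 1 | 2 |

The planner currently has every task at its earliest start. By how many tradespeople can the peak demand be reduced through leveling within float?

Early-start peak: d1:22  d2:18  d3:8  d4:3  d5:0  d6:0 ⇒ 22.
Leveled (A@1, B@1, C@4, D@3, E@5, F@3): d1:10  d2:10  d3:10  d4:8  d5:10  d6:3 ⇒ 10.
Reduction 22 − 10 = 12.

12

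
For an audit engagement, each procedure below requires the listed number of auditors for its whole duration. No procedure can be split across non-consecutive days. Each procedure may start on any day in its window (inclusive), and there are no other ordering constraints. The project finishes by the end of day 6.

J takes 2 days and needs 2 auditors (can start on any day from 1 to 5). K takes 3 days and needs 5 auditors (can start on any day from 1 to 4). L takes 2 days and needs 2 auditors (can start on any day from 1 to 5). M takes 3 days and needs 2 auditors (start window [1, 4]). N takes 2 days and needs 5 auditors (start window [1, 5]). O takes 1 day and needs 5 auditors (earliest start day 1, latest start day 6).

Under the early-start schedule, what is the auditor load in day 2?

At early start, day 2 has: J, K, L, M, N.
Demand: 2 + 5 + 2 + 2 + 5 = 16.

16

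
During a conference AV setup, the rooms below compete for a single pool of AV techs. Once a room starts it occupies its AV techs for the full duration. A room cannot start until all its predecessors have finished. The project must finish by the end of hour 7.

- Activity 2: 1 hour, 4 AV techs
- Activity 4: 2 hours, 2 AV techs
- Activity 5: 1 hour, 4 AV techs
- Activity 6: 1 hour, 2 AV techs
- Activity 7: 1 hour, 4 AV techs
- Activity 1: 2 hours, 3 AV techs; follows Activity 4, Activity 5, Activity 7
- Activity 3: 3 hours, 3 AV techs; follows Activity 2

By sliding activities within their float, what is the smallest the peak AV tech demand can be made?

Early-start (Activity 2@1, Activity 4@1, Activity 5@1, Activity 6@1, Activity 7@1, Activity 1@3, Activity 3@2) gives peak 16: h1:16  h2:5  h3:6  h4:6  h5:0  h6:0  h7:0.
Shift Activity 5→2, Activity 6→3, Activity 7→3, Activity 1→4, Activity 3→4.
Schedule Activity 2@1, Activity 4@1, Activity 5@2, Activity 6@3, Activity 7@3, Activity 1@4, Activity 3@4: h1:6  h2:6  h3:6  h4:6  h5:6  h6:3  h7:0 — peak 6.

6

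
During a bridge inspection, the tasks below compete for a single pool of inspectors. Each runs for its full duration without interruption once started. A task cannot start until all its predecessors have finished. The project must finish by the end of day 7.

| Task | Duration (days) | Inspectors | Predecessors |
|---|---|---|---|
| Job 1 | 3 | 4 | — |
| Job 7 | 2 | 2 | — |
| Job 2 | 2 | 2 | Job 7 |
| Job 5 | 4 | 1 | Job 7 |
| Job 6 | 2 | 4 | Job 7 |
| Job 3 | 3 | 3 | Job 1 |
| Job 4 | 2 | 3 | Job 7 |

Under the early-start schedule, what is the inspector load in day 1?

At early start, day 1 has: Job 1, Job 7.
Demand: 4 + 2 = 6.

6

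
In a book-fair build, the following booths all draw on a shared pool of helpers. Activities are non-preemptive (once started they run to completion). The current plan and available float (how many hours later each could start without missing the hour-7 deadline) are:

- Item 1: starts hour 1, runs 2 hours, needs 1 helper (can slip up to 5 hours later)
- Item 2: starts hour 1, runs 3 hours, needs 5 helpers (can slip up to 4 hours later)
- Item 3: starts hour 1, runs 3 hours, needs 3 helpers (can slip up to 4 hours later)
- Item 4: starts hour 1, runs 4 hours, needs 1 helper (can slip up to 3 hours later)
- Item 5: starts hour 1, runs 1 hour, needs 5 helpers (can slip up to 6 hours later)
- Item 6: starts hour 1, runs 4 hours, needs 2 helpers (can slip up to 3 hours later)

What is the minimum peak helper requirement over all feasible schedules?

7

Early-start (Item 1@1, Item 2@1, Item 3@1, Item 4@1, Item 5@1, Item 6@1) gives peak 17: h1:17  h2:12  h3:11  h4:3  h5:0  h6:0  h7:0.
Shift Item 3→4, Item 5→7, Item 6→4.
Schedule Item 1@1, Item 2@1, Item 3@4, Item 4@1, Item 5@7, Item 6@4: h1:7  h2:7  h3:6  h4:6  h5:5  h6:5  h7:7 — peak 7.
Total helper-hours = 43 over 7 hours ⇒ peak ≥ ⌈43/7⌉ = 7, so 7 is optimal.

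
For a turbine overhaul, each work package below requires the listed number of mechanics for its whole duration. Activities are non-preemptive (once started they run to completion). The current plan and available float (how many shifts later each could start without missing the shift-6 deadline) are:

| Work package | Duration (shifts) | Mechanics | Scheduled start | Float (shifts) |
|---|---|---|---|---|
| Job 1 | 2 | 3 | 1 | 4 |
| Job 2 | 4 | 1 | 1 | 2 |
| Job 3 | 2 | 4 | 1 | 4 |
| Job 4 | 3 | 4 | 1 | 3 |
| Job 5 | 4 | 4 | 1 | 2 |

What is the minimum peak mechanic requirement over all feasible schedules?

Early-start (Job 1@1, Job 2@1, Job 3@1, Job 4@1, Job 5@1) gives peak 16: s1:16  s2:16  s3:9  s4:5  s5:0  s6:0.
Shift Job 4→3, Job 5→3.
Schedule Job 1@1, Job 2@1, Job 3@1, Job 4@3, Job 5@3: s1:8  s2:8  s3:9  s4:9  s5:8  s6:4 — peak 9.

9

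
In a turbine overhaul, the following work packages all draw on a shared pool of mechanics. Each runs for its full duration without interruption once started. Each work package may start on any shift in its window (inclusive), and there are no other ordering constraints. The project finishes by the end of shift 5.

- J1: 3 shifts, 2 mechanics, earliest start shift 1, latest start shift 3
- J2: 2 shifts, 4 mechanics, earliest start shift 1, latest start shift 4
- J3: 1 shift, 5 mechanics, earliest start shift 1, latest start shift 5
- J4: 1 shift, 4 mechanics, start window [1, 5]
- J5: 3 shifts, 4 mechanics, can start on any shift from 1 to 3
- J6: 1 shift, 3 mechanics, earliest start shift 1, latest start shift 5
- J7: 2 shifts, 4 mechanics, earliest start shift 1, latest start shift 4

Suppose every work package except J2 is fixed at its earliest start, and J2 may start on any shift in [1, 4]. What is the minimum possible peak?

22

J2@1: s1:26  s2:14  s3:6  s4:0  s5:0 → peak 26
J2@2: s1:22  s2:14  s3:10  s4:0  s5:0 → peak 22
J2@3: s1:22  s2:10  s3:10  s4:4  s5:0 → peak 22
J2@4: s1:22  s2:10  s3:6  s4:4  s5:4 → peak 22
Best is J2@2, peak 22.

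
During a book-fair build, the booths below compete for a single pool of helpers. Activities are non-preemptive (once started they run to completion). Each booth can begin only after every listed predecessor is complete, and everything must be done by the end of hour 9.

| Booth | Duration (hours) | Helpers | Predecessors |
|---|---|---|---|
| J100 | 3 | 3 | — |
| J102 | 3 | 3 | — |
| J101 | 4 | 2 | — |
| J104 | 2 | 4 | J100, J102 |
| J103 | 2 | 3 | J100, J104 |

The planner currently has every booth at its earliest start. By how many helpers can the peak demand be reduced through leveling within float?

Early-start peak: h1:8  h2:8  h3:8  h4:6  h5:4  h6:3  h7:3  h8:0  h9:0 ⇒ 8.
Leveled (J100@1, J102@1, J101@4, J104@4, J103@6): h1:6  h2:6  h3:6  h4:6  h5:6  h6:5  h7:5  h8:0  h9:0 ⇒ 6.
Reduction 8 − 6 = 2.

2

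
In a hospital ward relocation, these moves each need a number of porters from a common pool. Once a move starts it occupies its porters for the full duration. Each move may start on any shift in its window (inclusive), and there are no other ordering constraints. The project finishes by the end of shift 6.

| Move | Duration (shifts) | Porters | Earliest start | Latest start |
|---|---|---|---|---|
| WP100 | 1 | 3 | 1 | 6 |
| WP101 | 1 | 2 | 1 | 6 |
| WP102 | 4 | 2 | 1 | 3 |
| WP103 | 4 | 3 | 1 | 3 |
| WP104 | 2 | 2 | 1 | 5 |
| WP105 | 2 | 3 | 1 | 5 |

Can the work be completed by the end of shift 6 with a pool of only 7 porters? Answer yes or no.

yes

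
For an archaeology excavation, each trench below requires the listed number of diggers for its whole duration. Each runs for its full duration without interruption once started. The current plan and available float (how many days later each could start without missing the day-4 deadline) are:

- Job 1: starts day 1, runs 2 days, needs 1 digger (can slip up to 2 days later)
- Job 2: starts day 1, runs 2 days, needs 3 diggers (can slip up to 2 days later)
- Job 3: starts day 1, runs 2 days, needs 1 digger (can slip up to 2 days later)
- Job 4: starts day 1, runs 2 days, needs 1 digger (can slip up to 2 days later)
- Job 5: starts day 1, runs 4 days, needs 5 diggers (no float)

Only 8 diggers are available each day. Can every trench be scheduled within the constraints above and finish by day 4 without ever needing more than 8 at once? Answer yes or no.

yes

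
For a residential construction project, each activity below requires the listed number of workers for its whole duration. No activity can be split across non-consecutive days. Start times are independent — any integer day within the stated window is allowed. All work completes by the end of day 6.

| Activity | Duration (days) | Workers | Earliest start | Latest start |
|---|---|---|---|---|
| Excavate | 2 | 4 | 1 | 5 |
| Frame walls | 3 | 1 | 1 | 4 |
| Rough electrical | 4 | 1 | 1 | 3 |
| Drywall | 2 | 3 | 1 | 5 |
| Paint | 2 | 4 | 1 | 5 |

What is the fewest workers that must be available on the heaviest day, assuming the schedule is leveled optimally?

5

Early-start (Excavate@1, Frame walls@1, Rough electrical@1, Drywall@1, Paint@1) gives peak 13: d1:13  d2:13  d3:2  d4:1  d5:0  d6:0.
Shift Rough electrical→3, Drywall→3, Paint→5.
Schedule Excavate@1, Frame walls@1, Rough electrical@3, Drywall@3, Paint@5: d1:5  d2:5  d3:5  d4:4  d5:5  d6:5 — peak 5.
Total worker-days = 29 over 6 days ⇒ peak ≥ ⌈29/6⌉ = 5, so 5 is optimal.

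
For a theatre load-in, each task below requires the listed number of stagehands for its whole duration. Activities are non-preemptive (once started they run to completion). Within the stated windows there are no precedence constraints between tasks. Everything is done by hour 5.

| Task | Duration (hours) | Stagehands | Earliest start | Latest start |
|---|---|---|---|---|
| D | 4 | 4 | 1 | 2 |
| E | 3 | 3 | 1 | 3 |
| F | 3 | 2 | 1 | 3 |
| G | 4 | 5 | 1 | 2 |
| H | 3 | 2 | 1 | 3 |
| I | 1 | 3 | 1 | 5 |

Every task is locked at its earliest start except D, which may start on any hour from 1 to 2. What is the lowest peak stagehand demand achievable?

16

D@1: h1:19  h2:16  h3:16  h4:9  h5:0 → peak 19
D@2: h1:15  h2:16  h3:16  h4:9  h5:4 → peak 16
Best is D@2, peak 16.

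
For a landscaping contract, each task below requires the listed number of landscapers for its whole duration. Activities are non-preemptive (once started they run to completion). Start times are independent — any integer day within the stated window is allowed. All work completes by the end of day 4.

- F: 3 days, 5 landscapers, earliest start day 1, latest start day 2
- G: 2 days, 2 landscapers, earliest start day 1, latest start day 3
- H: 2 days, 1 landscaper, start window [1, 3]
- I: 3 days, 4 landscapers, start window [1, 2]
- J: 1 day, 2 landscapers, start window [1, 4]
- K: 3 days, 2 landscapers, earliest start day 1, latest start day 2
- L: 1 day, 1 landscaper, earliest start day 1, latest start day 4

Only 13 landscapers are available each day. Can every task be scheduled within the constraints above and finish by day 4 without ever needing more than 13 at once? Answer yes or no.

yes

Schedule F@1, G@1, H@3, I@1, J@1, K@2, L@3: d1:13  d2:13  d3:13  d4:3 — peak 13 ≤ 13.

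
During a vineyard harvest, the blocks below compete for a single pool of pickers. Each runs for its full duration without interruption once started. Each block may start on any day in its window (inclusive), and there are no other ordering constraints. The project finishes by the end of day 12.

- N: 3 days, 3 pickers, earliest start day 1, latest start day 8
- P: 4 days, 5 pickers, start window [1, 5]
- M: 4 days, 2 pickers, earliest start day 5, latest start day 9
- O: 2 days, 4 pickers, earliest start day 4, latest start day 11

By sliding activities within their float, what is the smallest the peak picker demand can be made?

5

Early-start (N@1, P@1, M@5, O@4) gives peak 9: d1:8  d2:8  d3:8  d4:9  d5:6  d6:2  d7:2  d8:2  d9:0  d10:0  d11:0  d12:0.
Shift N→5, O→9.
Schedule N@5, P@1, M@5, O@9: d1:5  d2:5  d3:5  d4:5  d5:5  d6:5  d7:5  d8:2  d9:4  d10:4  d11:0  d12:0 — peak 5.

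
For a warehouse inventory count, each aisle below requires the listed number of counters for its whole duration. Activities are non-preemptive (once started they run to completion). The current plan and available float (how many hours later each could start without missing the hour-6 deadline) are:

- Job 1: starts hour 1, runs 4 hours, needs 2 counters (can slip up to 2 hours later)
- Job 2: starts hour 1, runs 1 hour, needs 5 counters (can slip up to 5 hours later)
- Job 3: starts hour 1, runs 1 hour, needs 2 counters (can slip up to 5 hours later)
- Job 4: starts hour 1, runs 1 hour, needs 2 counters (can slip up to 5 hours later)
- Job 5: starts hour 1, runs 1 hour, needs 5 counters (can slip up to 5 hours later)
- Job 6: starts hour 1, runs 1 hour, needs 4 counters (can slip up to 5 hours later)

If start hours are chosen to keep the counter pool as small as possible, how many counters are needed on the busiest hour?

6

Early-start (Job 1@1, Job 2@1, Job 3@1, Job 4@1, Job 5@1, Job 6@1) gives peak 20: h1:20  h2:2  h3:2  h4:2  h5:0  h6:0.
Shift Job 2→5, Job 5→6, Job 6→2.
Schedule Job 1@1, Job 2@5, Job 3@1, Job 4@1, Job 5@6, Job 6@2: h1:6  h2:6  h3:2  h4:2  h5:5  h6:5 — peak 6.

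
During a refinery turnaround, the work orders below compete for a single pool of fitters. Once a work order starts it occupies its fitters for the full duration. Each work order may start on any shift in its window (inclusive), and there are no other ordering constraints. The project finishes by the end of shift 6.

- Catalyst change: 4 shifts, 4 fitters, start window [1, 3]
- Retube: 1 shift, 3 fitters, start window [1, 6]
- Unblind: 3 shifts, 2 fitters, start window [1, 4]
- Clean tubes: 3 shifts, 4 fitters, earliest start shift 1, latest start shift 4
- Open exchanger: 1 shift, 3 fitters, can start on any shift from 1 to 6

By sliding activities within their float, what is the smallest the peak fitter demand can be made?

Early-start (Catalyst change@1, Retube@1, Unblind@1, Clean tubes@1, Open exchanger@1) gives peak 16: s1:16  s2:10  s3:10  s4:4  s5:0  s6:0.
Shift Retube→5, Clean tubes→4, Open exchanger→6.
Schedule Catalyst change@1, Retube@5, Unblind@1, Clean tubes@4, Open exchanger@6: s1:6  s2:6  s3:6  s4:8  s5:7  s6:7 — peak 8.

8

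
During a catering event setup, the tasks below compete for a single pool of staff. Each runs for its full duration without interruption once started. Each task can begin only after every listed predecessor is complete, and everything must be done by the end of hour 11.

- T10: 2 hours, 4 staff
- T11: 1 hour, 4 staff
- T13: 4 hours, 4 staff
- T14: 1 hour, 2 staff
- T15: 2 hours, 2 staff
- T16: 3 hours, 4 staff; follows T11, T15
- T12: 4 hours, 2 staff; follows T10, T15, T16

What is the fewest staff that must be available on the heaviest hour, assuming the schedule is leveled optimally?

Early-start (T10@1, T11@1, T13@1, T14@1, T15@1, T16@3, T12@6) gives peak 16: h1:16  h2:10  h3:8  h4:8  h5:4  h6:2  h7:2  h8:2  h9:2  h10:0  h11:0.
Shift T11→3, T13→7, T15→2, T16→4, T12→7.
Schedule T10@1, T11@3, T13@7, T14@1, T15@2, T16@4, T12@7: h1:6  h2:6  h3:6  h4:4  h5:4  h6:4  h7:6  h8:6  h9:6  h10:6  h11:0 — peak 6.

6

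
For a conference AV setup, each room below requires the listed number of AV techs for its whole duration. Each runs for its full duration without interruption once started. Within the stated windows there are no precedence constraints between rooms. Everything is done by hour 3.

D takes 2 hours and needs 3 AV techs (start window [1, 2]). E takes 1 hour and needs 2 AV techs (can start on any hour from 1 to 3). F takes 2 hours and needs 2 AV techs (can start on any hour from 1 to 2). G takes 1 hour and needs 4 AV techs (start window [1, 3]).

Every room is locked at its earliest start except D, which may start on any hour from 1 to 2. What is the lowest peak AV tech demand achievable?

D@1: h1:11  h2:5  h3:0 → peak 11
D@2: h1:8  h2:5  h3:3 → peak 8
Best is D@2, peak 8.

8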